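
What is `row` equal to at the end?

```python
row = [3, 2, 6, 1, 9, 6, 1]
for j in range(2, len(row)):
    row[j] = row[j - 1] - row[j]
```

[3, 2, -4, -5, -14, -20, -21]

j=2: row[2] = 2-6 = -4 → [3, 2, -4, 1, 9, 6, 1]
j=3: row[3] = (-4)-1 = -5 → [3, 2, -4, -5, 9, 6, 1]
j=4: row[4] = (-5)-9 = -14 → [3, 2, -4, -5, -14, 6, 1]
j=5: row[5] = (-14)-6 = -20 → [3, 2, -4, -5, -14, -20, 1]
j=6: row[6] = (-20)-1 = -21 → [3, 2, -4, -5, -14, -20, -21]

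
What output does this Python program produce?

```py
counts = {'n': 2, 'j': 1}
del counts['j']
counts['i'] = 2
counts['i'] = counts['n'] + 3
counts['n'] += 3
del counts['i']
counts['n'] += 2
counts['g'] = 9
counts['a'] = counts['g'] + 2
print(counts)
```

del 'j' → {'n': 2}
counts['i'] = 2 → {'n': 2, 'i': 2}
counts['i'] = counts['n']+3 = 5 → {'n': 2, 'i': 5}
counts['n'] = 2+3 = 5 → {'n': 5, 'i': 5}
del 'i' → {'n': 5}
counts['n'] = 5+2 = 7 → {'n': 7}
counts['g'] = 9 → {'n': 7, 'g': 9}
counts['a'] = counts['g']+2 = 11 → {'n': 7, 'g': 9, 'a': 11}

{'n': 7, 'g': 9, 'a': 11}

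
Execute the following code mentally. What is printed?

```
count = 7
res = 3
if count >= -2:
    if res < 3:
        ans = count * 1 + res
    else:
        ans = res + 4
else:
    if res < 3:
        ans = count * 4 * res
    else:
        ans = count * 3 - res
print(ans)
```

7

count=7, res=3
count >= -2 is True; res < 3 is False
→ ans = res + 4 = 7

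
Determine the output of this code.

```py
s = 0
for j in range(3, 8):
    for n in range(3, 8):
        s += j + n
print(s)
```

250

j=3,n=3: s = 0+6 = 6
j=3,n=4: s = 6+7 = 13
j=3,n=5: s = 13+8 = 21
j=3,n=6: s = 21+9 = 30
j=3,n=7: s = 30+10 = 40
j=4,n=3: s = 40+7 = 47
j=4,n=4: s = 47+8 = 55
j=4,n=5: s = 55+9 = 64
j=4,n=6: s = 64+10 = 74
j=4,n=7: s = 74+11 = 85
j=5,n=3: s = 85+8 = 93
j=5,n=4: s = 93+9 = 102
j=5,n=5: s = 102+10 = 112
j=5,n=6: s = 112+11 = 123
j=5,n=7: s = 123+12 = 135
j=6,n=3: s = 135+9 = 144
j=6,n=4: s = 144+10 = 154
j=6,n=5: s = 154+11 = 165
j=6,n=6: s = 165+12 = 177
j=6,n=7: s = 177+13 = 190
j=7,n=3: s = 190+10 = 200
j=7,n=4: s = 200+11 = 211
j=7,n=5: s = 211+12 = 223
j=7,n=6: s = 223+13 = 236
j=7,n=7: s = 236+14 = 250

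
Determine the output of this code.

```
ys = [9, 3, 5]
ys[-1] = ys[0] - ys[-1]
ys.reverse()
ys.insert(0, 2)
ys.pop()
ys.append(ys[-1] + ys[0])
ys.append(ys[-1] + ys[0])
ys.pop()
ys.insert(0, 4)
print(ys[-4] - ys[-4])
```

ys[-1] = ys[0]-ys[-1] = 9-5 = 4 → [9, 3, 4]
reverse → [4, 3, 9]
insert 2 at 0 → [2, 4, 3, 9]
pop() removes 9 → [2, 4, 3]
append ys[-1]+ys[0] = 3+2 = 5 → [2, 4, 3, 5]
append ys[-1]+ys[0] = 5+2 = 7 → [2, 4, 3, 5, 7]
pop() removes 7 → [2, 4, 3, 5]
insert 4 at 0 → [4, 2, 4, 3, 5]
ys[-4]-ys[-4] = 2-2 = 0

0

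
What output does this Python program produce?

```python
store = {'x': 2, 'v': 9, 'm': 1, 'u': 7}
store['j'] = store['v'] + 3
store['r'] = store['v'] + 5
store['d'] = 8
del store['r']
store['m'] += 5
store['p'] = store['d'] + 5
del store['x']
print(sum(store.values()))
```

store['j'] = store['v']+3 = 12 → {'x': 2, 'v': 9, 'm': 1, 'u': 7, 'j': 12}
store['r'] = store['v']+5 = 14 → {'x': 2, 'v': 9, 'm': 1, 'u': 7, 'j': 12, 'r': 14}
store['d'] = 8 → {'x': 2, 'v': 9, 'm': 1, 'u': 7, 'j': 12, 'r': 14, 'd': 8}
del 'r' → {'x': 2, 'v': 9, 'm': 1, 'u': 7, 'j': 12, 'd': 8}
store['m'] = 1+5 = 6 → {'x': 2, 'v': 9, 'm': 6, 'u': 7, 'j': 12, 'd': 8}
store['p'] = store['d']+5 = 13 → {'x': 2, 'v': 9, 'm': 6, 'u': 7, 'j': 12, 'd': 8, 'p': 13}
del 'x' → {'v': 9, 'm': 6, 'u': 7, 'j': 12, 'd': 8, 'p': 13}
sum of values = 55

55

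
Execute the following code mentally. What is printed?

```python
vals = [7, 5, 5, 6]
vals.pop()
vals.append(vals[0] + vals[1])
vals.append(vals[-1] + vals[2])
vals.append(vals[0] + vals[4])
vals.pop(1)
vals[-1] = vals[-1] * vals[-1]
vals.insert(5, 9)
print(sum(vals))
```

pop() removes 6 → [7, 5, 5]
append vals[0]+vals[1] = 7+5 = 12 → [7, 5, 5, 12]
append vals[-1]+vals[2] = 12+5 = 17 → [7, 5, 5, 12, 17]
append vals[0]+vals[4] = 7+17 = 24 → [7, 5, 5, 12, 17, 24]
pop(1) removes 5 → [7, 5, 12, 17, 24]
vals[-1] = vals[-1]*vals[-1] = 24*24 = 576 → [7, 5, 12, 17, 576]
insert 9 at 5 → [7, 5, 12, 17, 576, 9]
sum = 626

626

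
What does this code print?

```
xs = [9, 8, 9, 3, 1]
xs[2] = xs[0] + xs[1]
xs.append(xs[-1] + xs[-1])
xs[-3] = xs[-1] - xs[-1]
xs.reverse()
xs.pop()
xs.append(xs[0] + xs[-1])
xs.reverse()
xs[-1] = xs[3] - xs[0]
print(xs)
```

[10, 8, 17, 0, 1, -10]

xs[2] = xs[0]+xs[1] = 9+8 = 17 → [9, 8, 17, 3, 1]
append xs[-1]+xs[-1] = 1+1 = 2 → [9, 8, 17, 3, 1, 2]
xs[-3] = xs[-1]-xs[-1] = 2-2 = 0 → [9, 8, 17, 0, 1, 2]
reverse → [2, 1, 0, 17, 8, 9]
pop() removes 9 → [2, 1, 0, 17, 8]
append xs[0]+xs[-1] = 2+8 = 10 → [2, 1, 0, 17, 8, 10]
reverse → [10, 8, 17, 0, 1, 2]
xs[-1] = xs[3]-xs[0] = 0-10 = -10 → [10, 8, 17, 0, 1, -10]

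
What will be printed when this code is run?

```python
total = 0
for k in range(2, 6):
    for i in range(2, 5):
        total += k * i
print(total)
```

126

k=2,i=2: total = 0+4 = 4
k=2,i=3: total = 4+6 = 10
k=2,i=4: total = 10+8 = 18
k=3,i=2: total = 18+6 = 24
k=3,i=3: total = 24+9 = 33
k=3,i=4: total = 33+12 = 45
k=4,i=2: total = 45+8 = 53
k=4,i=3: total = 53+12 = 65
k=4,i=4: total = 65+16 = 81
k=5,i=2: total = 81+10 = 91
k=5,i=3: total = 91+15 = 106
k=5,i=4: total = 106+20 = 126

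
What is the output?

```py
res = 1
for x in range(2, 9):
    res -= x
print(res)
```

-34

x=2: res = 1-2 = -1
x=3: res = (-1)-3 = -4
x=4: res = (-4)-4 = -8
x=5: res = (-8)-5 = -13
x=6: res = (-13)-6 = -19
x=7: res = (-19)-7 = -26
x=8: res = (-26)-8 = -34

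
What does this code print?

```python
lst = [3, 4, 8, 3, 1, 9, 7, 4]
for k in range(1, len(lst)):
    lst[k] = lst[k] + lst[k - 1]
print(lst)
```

[3, 7, 15, 18, 19, 28, 35, 39]

k=1: lst[1] = 4+3 = 7 → [3, 7, 8, 3, 1, 9, 7, 4]
k=2: lst[2] = 8+7 = 15 → [3, 7, 15, 3, 1, 9, 7, 4]
k=3: lst[3] = 3+15 = 18 → [3, 7, 15, 18, 1, 9, 7, 4]
k=4: lst[4] = 1+18 = 19 → [3, 7, 15, 18, 19, 9, 7, 4]
k=5: lst[5] = 9+19 = 28 → [3, 7, 15, 18, 19, 28, 7, 4]
k=6: lst[6] = 7+28 = 35 → [3, 7, 15, 18, 19, 28, 35, 4]
k=7: lst[7] = 4+35 = 39 → [3, 7, 15, 18, 19, 28, 35, 39]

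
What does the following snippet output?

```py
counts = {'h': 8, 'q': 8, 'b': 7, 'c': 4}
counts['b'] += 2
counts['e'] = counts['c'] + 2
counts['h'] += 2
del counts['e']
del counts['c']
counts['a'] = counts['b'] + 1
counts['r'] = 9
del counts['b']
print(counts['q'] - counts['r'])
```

-1

counts['b'] = 7+2 = 9 → {'h': 8, 'q': 8, 'b': 9, 'c': 4}
counts['e'] = counts['c']+2 = 6 → {'h': 8, 'q': 8, 'b': 9, 'c': 4, 'e': 6}
counts['h'] = 8+2 = 10 → {'h': 10, 'q': 8, 'b': 9, 'c': 4, 'e': 6}
del 'e' → {'h': 10, 'q': 8, 'b': 9, 'c': 4}
del 'c' → {'h': 10, 'q': 8, 'b': 9}
counts['a'] = counts['b']+1 = 10 → {'h': 10, 'q': 8, 'b': 9, 'a': 10}
counts['r'] = 9 → {'h': 10, 'q': 8, 'b': 9, 'a': 10, 'r': 9}
del 'b' → {'h': 10, 'q': 8, 'a': 10, 'r': 9}
counts['q']-counts['r'] = 8-9 = -1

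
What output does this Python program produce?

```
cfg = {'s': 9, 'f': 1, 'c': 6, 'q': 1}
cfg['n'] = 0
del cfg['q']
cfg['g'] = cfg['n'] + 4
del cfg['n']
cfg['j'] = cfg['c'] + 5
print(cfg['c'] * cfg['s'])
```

54

cfg['n'] = 0 → {'s': 9, 'f': 1, 'c': 6, 'q': 1, 'n': 0}
del 'q' → {'s': 9, 'f': 1, 'c': 6, 'n': 0}
cfg['g'] = cfg['n']+4 = 4 → {'s': 9, 'f': 1, 'c': 6, 'n': 0, 'g': 4}
del 'n' → {'s': 9, 'f': 1, 'c': 6, 'g': 4}
cfg['j'] = cfg['c']+5 = 11 → {'s': 9, 'f': 1, 'c': 6, 'g': 4, 'j': 11}
cfg['c']*cfg['s'] = 6*9 = 54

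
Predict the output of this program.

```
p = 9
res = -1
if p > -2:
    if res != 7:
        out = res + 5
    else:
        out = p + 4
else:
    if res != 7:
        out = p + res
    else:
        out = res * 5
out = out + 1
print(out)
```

p=9, res=-1
p > -2 is True; res != 7 is True
→ out = res + 5 = 4
out = 4+1 = 5

5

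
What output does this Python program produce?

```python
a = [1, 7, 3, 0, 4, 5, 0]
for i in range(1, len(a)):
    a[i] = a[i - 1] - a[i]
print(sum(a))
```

-72

i=1: a[1] = 1-7 = -6 → [1, -6, 3, 0, 4, 5, 0]
i=2: a[2] = (-6)-3 = -9 → [1, -6, -9, 0, 4, 5, 0]
i=3: a[3] = (-9)-0 = -9 → [1, -6, -9, -9, 4, 5, 0]
i=4: a[4] = (-9)-4 = -13 → [1, -6, -9, -9, -13, 5, 0]
i=5: a[5] = (-13)-5 = -18 → [1, -6, -9, -9, -13, -18, 0]
i=6: a[6] = (-18)-0 = -18 → [1, -6, -9, -9, -13, -18, -18]
sum = -72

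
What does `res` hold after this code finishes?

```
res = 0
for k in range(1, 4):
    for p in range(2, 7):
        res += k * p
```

k=1,p=2: res = 0+2 = 2
k=1,p=3: res = 2+3 = 5
k=1,p=4: res = 5+4 = 9
k=1,p=5: res = 9+5 = 14
k=1,p=6: res = 14+6 = 20
k=2,p=2: res = 20+4 = 24
k=2,p=3: res = 24+6 = 30
k=2,p=4: res = 30+8 = 38
k=2,p=5: res = 38+10 = 48
k=2,p=6: res = 48+12 = 60
k=3,p=2: res = 60+6 = 66
k=3,p=3: res = 66+9 = 75
k=3,p=4: res = 75+12 = 87
k=3,p=5: res = 87+15 = 102
k=3,p=6: res = 102+18 = 120

120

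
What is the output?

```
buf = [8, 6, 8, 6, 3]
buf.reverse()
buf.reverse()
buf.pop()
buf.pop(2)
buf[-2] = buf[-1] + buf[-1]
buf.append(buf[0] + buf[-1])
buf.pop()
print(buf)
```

[8, 12, 6]

reverse → [3, 6, 8, 6, 8]
reverse → [8, 6, 8, 6, 3]
pop() removes 3 → [8, 6, 8, 6]
pop(2) removes 8 → [8, 6, 6]
buf[-2] = buf[-1]+buf[-1] = 6+6 = 12 → [8, 12, 6]
append buf[0]+buf[-1] = 8+6 = 14 → [8, 12, 6, 14]
pop() removes 14 → [8, 12, 6]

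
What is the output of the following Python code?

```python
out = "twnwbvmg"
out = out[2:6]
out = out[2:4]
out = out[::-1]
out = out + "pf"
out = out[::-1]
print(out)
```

fpbv

slice [2:6] → 'nwbv'
slice [2:4] → 'bv'
reverse → 'vb'
+ 'pf' → 'vbpf'
reverse → 'fpbv'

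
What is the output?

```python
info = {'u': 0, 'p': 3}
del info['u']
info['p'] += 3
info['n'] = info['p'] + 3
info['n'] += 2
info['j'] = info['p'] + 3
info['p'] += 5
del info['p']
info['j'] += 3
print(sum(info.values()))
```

23

del 'u' → {'p': 3}
info['p'] = 3+3 = 6 → {'p': 6}
info['n'] = info['p']+3 = 9 → {'p': 6, 'n': 9}
info['n'] = 9+2 = 11 → {'p': 6, 'n': 11}
info['j'] = info['p']+3 = 9 → {'p': 6, 'n': 11, 'j': 9}
info['p'] = 6+5 = 11 → {'p': 11, 'n': 11, 'j': 9}
del 'p' → {'n': 11, 'j': 9}
info['j'] = 9+3 = 12 → {'n': 11, 'j': 12}
sum of values = 23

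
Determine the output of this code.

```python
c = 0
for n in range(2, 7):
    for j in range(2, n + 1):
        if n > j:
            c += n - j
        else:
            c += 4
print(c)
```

n=2,j=2: not 2>2, c = 0+4 = 4
n=3,j=2: 3>2, c = 4+1 = 5
n=3,j=3: not 3>3, c = 5+4 = 9
n=4,j=2: 4>2, c = 9+2 = 11
n=4,j=3: 4>3, c = 11+1 = 12
n=4,j=4: not 4>4, c = 12+4 = 16
n=5,j=2: 5>2, c = 16+3 = 19
n=5,j=3: 5>3, c = 19+2 = 21
n=5,j=4: 5>4, c = 21+1 = 22
n=5,j=5: not 5>5, c = 22+4 = 26
n=6,j=2: 6>2, c = 26+4 = 30
n=6,j=3: 6>3, c = 30+3 = 33
n=6,j=4: 6>4, c = 33+2 = 35
n=6,j=5: 6>5, c = 35+1 = 36
n=6,j=6: not 6>6, c = 36+4 = 40

40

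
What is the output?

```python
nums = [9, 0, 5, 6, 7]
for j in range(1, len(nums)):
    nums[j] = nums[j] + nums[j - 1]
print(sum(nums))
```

j=1: nums[1] = 0+9 = 9 → [9, 9, 5, 6, 7]
j=2: nums[2] = 5+9 = 14 → [9, 9, 14, 6, 7]
j=3: nums[3] = 6+14 = 20 → [9, 9, 14, 20, 7]
j=4: nums[4] = 7+20 = 27 → [9, 9, 14, 20, 27]
sum = 79

79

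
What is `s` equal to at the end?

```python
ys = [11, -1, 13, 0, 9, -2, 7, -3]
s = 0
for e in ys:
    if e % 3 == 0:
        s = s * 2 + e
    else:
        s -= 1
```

-13

e=11: not %3==0, s = 0-1 = -1
e=-1: not %3==0, s = (-1)-1 = -2
e=13: not %3==0, s = (-2)-1 = -3
e=0: %3==0, s = (-3)*2+0 = -6
e=9: %3==0, s = (-6)*2+9 = -3
e=-2: not %3==0, s = (-3)-1 = -4
e=7: not %3==0, s = (-4)-1 = -5
e=-3: %3==0, s = (-5)*2+(-3) = -13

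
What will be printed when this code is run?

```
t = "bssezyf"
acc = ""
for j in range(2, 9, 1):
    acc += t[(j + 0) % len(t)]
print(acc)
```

sezyfbs

j=2: add t[2]='s' → 's'
j=3: add t[3]='e' → 'se'
j=4: add t[4]='z' → 'sez'
j=5: add t[5]='y' → 'sezy'
j=6: add t[6]='f' → 'sezyf'
j=7: add t[0]='b' → 'sezyfb'
j=8: add t[1]='s' → 'sezyfbs'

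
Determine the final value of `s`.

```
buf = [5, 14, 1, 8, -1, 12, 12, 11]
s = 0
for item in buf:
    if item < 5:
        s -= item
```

item=5: not <5
item=14: not <5
item=1: <5, s = 0-1 = -1
item=8: not <5
item=-1: <5, s = (-1)-(-1) = 0
item=12: not <5
item=12: not <5
item=11: not <5

0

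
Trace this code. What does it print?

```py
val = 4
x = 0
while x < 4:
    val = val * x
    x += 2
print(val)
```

x=0: val = 4*0 = 0
x=2: val = 0*2 = 0

0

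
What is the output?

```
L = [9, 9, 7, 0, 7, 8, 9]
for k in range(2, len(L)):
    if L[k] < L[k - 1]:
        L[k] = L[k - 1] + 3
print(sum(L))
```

k=2: 7<9, L[2] = 9+3 = 12 → [9, 9, 12, 0, 7, 8, 9]
k=3: 0<12, L[3] = 12+3 = 15 → [9, 9, 12, 15, 7, 8, 9]
k=4: 7<15, L[4] = 15+3 = 18 → [9, 9, 12, 15, 18, 8, 9]
k=5: 8<18, L[5] = 18+3 = 21 → [9, 9, 12, 15, 18, 21, 9]
k=6: 9<21, L[6] = 21+3 = 24 → [9, 9, 12, 15, 18, 21, 24]
sum = 108

108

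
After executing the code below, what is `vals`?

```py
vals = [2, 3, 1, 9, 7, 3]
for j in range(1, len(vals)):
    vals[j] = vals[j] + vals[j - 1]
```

j=1: vals[1] = 3+2 = 5 → [2, 5, 1, 9, 7, 3]
j=2: vals[2] = 1+5 = 6 → [2, 5, 6, 9, 7, 3]
j=3: vals[3] = 9+6 = 15 → [2, 5, 6, 15, 7, 3]
j=4: vals[4] = 7+15 = 22 → [2, 5, 6, 15, 22, 3]
j=5: vals[5] = 3+22 = 25 → [2, 5, 6, 15, 22, 25]

[2, 5, 6, 15, 22, 25]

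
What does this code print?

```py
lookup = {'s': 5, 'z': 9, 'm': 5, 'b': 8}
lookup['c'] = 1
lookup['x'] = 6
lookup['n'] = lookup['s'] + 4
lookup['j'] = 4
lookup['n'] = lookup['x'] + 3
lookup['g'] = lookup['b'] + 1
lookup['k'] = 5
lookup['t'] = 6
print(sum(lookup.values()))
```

lookup['c'] = 1 → {'s': 5, 'z': 9, 'm': 5, 'b': 8, 'c': 1}
lookup['x'] = 6 → {'s': 5, 'z': 9, 'm': 5, 'b': 8, 'c': 1, 'x': 6}
lookup['n'] = lookup['s']+4 = 9 → {'s': 5, 'z': 9, 'm': 5, 'b': 8, 'c': 1, 'x': 6, 'n': 9}
lookup['j'] = 4 → {'s': 5, 'z': 9, 'm': 5, 'b': 8, 'c': 1, 'x': 6, 'n': 9, 'j': 4}
lookup['n'] = lookup['x']+3 = 9 → {'s': 5, 'z': 9, 'm': 5, 'b': 8, 'c': 1, 'x': 6, 'n': 9, 'j': 4}
lookup['g'] = lookup['b']+1 = 9 → {'s': 5, 'z': 9, 'm': 5, 'b': 8, 'c': 1, 'x': 6, 'n': 9, 'j': 4, 'g': 9}
lookup['k'] = 5 → {'s': 5, 'z': 9, 'm': 5, 'b': 8, 'c': 1, 'x': 6, 'n': 9, 'j': 4, 'g': 9, 'k': 5}
lookup['t'] = 6 → {'s': 5, 'z': 9, 'm': 5, 'b': 8, 'c': 1, 'x': 6, 'n': 9, 'j': 4, 'g': 9, 'k': 5, 't': 6}
sum of values = 67

67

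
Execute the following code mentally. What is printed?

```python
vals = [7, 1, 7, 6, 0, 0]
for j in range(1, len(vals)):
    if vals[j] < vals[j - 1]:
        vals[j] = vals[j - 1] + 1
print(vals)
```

j=1: 1<7, vals[1] = 7+1 = 8 → [7, 8, 7, 6, 0, 0]
j=2: 7<8, vals[2] = 8+1 = 9 → [7, 8, 9, 6, 0, 0]
j=3: 6<9, vals[3] = 9+1 = 10 → [7, 8, 9, 10, 0, 0]
j=4: 0<10, vals[4] = 10+1 = 11 → [7, 8, 9, 10, 11, 0]
j=5: 0<11, vals[5] = 11+1 = 12 → [7, 8, 9, 10, 11, 12]

[7, 8, 9, 10, 11, 12]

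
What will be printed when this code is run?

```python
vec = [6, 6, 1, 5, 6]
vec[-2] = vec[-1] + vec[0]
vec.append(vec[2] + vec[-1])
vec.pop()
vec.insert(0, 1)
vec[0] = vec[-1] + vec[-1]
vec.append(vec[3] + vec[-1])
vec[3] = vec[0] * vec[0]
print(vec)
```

vec[-2] = vec[-1]+vec[0] = 6+6 = 12 → [6, 6, 1, 12, 6]
append vec[2]+vec[-1] = 1+6 = 7 → [6, 6, 1, 12, 6, 7]
pop() removes 7 → [6, 6, 1, 12, 6]
insert 1 at 0 → [1, 6, 6, 1, 12, 6]
vec[0] = vec[-1]+vec[-1] = 6+6 = 12 → [12, 6, 6, 1, 12, 6]
append vec[3]+vec[-1] = 1+6 = 7 → [12, 6, 6, 1, 12, 6, 7]
vec[3] = vec[0]*vec[0] = 12*12 = 144 → [12, 6, 6, 144, 12, 6, 7]

[12, 6, 6, 144, 12, 6, 7]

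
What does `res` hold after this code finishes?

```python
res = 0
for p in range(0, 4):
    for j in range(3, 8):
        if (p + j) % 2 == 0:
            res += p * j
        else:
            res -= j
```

p=0,j=3: odd sum, res = 0-3 = -3
p=0,j=4: even sum, res = (-3)+0 = -3
p=0,j=5: odd sum, res = (-3)-5 = -8
p=0,j=6: even sum, res = (-8)+0 = -8
p=0,j=7: odd sum, res = (-8)-7 = -15
p=1,j=3: even sum, res = (-15)+3 = -12
p=1,j=4: odd sum, res = (-12)-4 = -16
p=1,j=5: even sum, res = (-16)+5 = -11
p=1,j=6: odd sum, res = (-11)-6 = -17
p=1,j=7: even sum, res = (-17)+7 = -10
p=2,j=3: odd sum, res = (-10)-3 = -13
p=2,j=4: even sum, res = (-13)+8 = -5
p=2,j=5: odd sum, res = (-5)-5 = -10
p=2,j=6: even sum, res = (-10)+12 = 2
p=2,j=7: odd sum, res = 2-7 = -5
p=3,j=3: even sum, res = (-5)+9 = 4
p=3,j=4: odd sum, res = 4-4 = 0
p=3,j=5: even sum, res = 0+15 = 15
p=3,j=6: odd sum, res = 15-6 = 9
p=3,j=7: even sum, res = 9+21 = 30

30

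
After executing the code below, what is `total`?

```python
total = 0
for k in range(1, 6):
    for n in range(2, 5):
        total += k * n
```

k=1,n=2: total = 0+2 = 2
k=1,n=3: total = 2+3 = 5
k=1,n=4: total = 5+4 = 9
k=2,n=2: total = 9+4 = 13
k=2,n=3: total = 13+6 = 19
k=2,n=4: total = 19+8 = 27
k=3,n=2: total = 27+6 = 33
k=3,n=3: total = 33+9 = 42
k=3,n=4: total = 42+12 = 54
k=4,n=2: total = 54+8 = 62
k=4,n=3: total = 62+12 = 74
k=4,n=4: total = 74+16 = 90
k=5,n=2: total = 90+10 = 100
k=5,n=3: total = 100+15 = 115
k=5,n=4: total = 115+20 = 135

135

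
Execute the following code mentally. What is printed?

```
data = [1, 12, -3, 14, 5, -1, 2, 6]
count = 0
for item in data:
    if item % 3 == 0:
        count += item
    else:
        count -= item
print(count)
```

-6

item=1: not %3==0, count = 0-1 = -1
item=12: %3==0, count = (-1)+12 = 11
item=-3: %3==0, count = 11+(-3) = 8
item=14: not %3==0, count = 8-14 = -6
item=5: not %3==0, count = (-6)-5 = -11
item=-1: not %3==0, count = (-11)-(-1) = -10
item=2: not %3==0, count = (-10)-2 = -12
item=6: %3==0, count = (-12)+6 = -6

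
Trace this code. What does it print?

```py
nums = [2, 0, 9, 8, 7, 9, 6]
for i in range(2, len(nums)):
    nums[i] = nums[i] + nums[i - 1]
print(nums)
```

[2, 0, 9, 17, 24, 33, 39]

i=2: nums[2] = 9+0 = 9 → [2, 0, 9, 8, 7, 9, 6]
i=3: nums[3] = 8+9 = 17 → [2, 0, 9, 17, 7, 9, 6]
i=4: nums[4] = 7+17 = 24 → [2, 0, 9, 17, 24, 9, 6]
i=5: nums[5] = 9+24 = 33 → [2, 0, 9, 17, 24, 33, 6]
i=6: nums[6] = 6+33 = 39 → [2, 0, 9, 17, 24, 33, 39]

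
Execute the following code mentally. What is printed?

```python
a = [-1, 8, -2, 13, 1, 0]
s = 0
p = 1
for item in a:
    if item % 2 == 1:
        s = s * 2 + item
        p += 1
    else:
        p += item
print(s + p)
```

33

item=-1: odd, s = 0*2+(-1) = -1; p=2
item=8: not odd; p=10
item=-2: not odd; p=8
item=13: odd, s = (-1)*2+13 = 11; p=9
item=1: odd, s = 11*2+1 = 23; p=10
item=0: not odd; p=10
s+p = 23+10 = 33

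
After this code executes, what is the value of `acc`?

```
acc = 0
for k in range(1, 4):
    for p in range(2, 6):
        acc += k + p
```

66

k=1,p=2: acc = 0+3 = 3
k=1,p=3: acc = 3+4 = 7
k=1,p=4: acc = 7+5 = 12
k=1,p=5: acc = 12+6 = 18
k=2,p=2: acc = 18+4 = 22
k=2,p=3: acc = 22+5 = 27
k=2,p=4: acc = 27+6 = 33
k=2,p=5: acc = 33+7 = 40
k=3,p=2: acc = 40+5 = 45
k=3,p=3: acc = 45+6 = 51
k=3,p=4: acc = 51+7 = 58
k=3,p=5: acc = 58+8 = 66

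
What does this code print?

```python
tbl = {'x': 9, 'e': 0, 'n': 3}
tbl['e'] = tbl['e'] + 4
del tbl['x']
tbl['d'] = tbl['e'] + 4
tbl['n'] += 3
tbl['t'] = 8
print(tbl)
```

{'e': 4, 'n': 6, 'd': 8, 't': 8}

tbl['e'] = tbl['e']+4 = 4 → {'x': 9, 'e': 4, 'n': 3}
del 'x' → {'e': 4, 'n': 3}
tbl['d'] = tbl['e']+4 = 8 → {'e': 4, 'n': 3, 'd': 8}
tbl['n'] = 3+3 = 6 → {'e': 4, 'n': 6, 'd': 8}
tbl['t'] = 8 → {'e': 4, 'n': 6, 'd': 8, 't': 8}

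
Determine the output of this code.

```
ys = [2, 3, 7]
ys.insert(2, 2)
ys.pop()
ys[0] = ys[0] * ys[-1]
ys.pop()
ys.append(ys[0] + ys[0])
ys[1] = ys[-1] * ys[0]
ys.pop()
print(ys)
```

[4, 32]

insert 2 at 2 → [2, 3, 2, 7]
pop() removes 7 → [2, 3, 2]
ys[0] = ys[0]*ys[-1] = 2*2 = 4 → [4, 3, 2]
pop() removes 2 → [4, 3]
append ys[0]+ys[0] = 4+4 = 8 → [4, 3, 8]
ys[1] = ys[-1]*ys[0] = 8*4 = 32 → [4, 32, 8]
pop() removes 8 → [4, 32]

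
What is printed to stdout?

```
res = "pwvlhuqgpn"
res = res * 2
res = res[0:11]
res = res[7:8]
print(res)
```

g

repeat ×2 → 'pwvlhuqgpnpwvlhuqgpn'
slice [0:11] → 'pwvlhuqgpnp'
slice [7:8] → 'g'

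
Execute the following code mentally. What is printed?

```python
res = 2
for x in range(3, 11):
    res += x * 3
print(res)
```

x=3: res = 2+3*3 = 11
x=4: res = 11+4*3 = 23
x=5: res = 23+5*3 = 38
x=6: res = 38+6*3 = 56
x=7: res = 56+7*3 = 77
x=8: res = 77+8*3 = 101
x=9: res = 101+9*3 = 128
x=10: res = 128+10*3 = 158

158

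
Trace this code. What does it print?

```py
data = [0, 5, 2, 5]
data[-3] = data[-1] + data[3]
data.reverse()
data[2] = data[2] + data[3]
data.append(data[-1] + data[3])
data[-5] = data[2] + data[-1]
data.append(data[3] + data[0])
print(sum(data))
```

data[-3] = data[-1]+data[3] = 5+5 = 10 → [0, 10, 2, 5]
reverse → [5, 2, 10, 0]
data[2] = data[2]+data[3] = 10+0 = 10 → [5, 2, 10, 0]
append data[-1]+data[3] = 0+0 = 0 → [5, 2, 10, 0, 0]
data[-5] = data[2]+data[-1] = 10+0 = 10 → [10, 2, 10, 0, 0]
append data[3]+data[0] = 0+10 = 10 → [10, 2, 10, 0, 0, 10]
sum = 32

32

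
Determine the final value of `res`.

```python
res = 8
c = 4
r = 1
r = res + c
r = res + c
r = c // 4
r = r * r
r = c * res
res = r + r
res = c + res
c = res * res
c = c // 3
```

r = 8+4 = 12
r = 8+4 = 12
r = 4//4 = 1
r = 1*1 = 1
r = 4*8 = 32
res = 32+32 = 64
res = 4+64 = 68
c = 68*68 = 4624
c = 4624//3 = 1541

68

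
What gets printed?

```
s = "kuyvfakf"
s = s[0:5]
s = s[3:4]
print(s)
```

slice [0:5] → 'kuyvf'
slice [3:4] → 'v'

v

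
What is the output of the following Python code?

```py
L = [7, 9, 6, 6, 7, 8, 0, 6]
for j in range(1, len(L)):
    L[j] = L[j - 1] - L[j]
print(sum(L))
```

j=1: L[1] = 7-9 = -2 → [7, -2, 6, 6, 7, 8, 0, 6]
j=2: L[2] = (-2)-6 = -8 → [7, -2, -8, 6, 7, 8, 0, 6]
j=3: L[3] = (-8)-6 = -14 → [7, -2, -8, -14, 7, 8, 0, 6]
j=4: L[4] = (-14)-7 = -21 → [7, -2, -8, -14, -21, 8, 0, 6]
j=5: L[5] = (-21)-8 = -29 → [7, -2, -8, -14, -21, -29, 0, 6]
j=6: L[6] = (-29)-0 = -29 → [7, -2, -8, -14, -21, -29, -29, 6]
j=7: L[7] = (-29)-6 = -35 → [7, -2, -8, -14, -21, -29, -29, -35]
sum = -131

-131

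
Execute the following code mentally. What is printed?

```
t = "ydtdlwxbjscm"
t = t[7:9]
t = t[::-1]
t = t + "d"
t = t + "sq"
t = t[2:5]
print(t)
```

dsq

slice [7:9] → 'bj'
reverse → 'jb'
+ 'd' → 'jbd'
+ 'sq' → 'jbdsq'
slice [2:5] → 'dsq'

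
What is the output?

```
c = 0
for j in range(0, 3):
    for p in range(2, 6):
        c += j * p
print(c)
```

42

j=0,p=2: c = 0+0 = 0
j=0,p=3: c = 0+0 = 0
j=0,p=4: c = 0+0 = 0
j=0,p=5: c = 0+0 = 0
j=1,p=2: c = 0+2 = 2
j=1,p=3: c = 2+3 = 5
j=1,p=4: c = 5+4 = 9
j=1,p=5: c = 9+5 = 14
j=2,p=2: c = 14+4 = 18
j=2,p=3: c = 18+6 = 24
j=2,p=4: c = 24+8 = 32
j=2,p=5: c = 32+10 = 42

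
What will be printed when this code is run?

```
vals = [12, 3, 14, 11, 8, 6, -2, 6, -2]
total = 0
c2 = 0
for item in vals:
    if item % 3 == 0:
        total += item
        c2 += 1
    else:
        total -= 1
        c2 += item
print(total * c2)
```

item=12: %3==0, total = 0+12 = 12; c2=1
item=3: %3==0, total = 12+3 = 15; c2=2
item=14: not %3==0, total = 15-1 = 14; c2=16
item=11: not %3==0, total = 14-1 = 13; c2=27
item=8: not %3==0, total = 13-1 = 12; c2=35
item=6: %3==0, total = 12+6 = 18; c2=36
item=-2: not %3==0, total = 18-1 = 17; c2=34
item=6: %3==0, total = 17+6 = 23; c2=35
item=-2: not %3==0, total = 23-1 = 22; c2=33
total*c2 = 22*33 = 726

726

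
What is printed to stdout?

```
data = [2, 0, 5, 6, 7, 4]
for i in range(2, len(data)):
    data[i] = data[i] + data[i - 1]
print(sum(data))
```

58

i=2: data[2] = 5+0 = 5 → [2, 0, 5, 6, 7, 4]
i=3: data[3] = 6+5 = 11 → [2, 0, 5, 11, 7, 4]
i=4: data[4] = 7+11 = 18 → [2, 0, 5, 11, 18, 4]
i=5: data[5] = 4+18 = 22 → [2, 0, 5, 11, 18, 22]
sum = 58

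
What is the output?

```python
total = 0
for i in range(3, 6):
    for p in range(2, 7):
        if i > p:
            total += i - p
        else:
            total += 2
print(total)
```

i=3,p=2: 3>2, total = 0+1 = 1
i=3,p=3: not 3>3, total = 1+2 = 3
i=3,p=4: not 3>4, total = 3+2 = 5
i=3,p=5: not 3>5, total = 5+2 = 7
i=3,p=6: not 3>6, total = 7+2 = 9
i=4,p=2: 4>2, total = 9+2 = 11
i=4,p=3: 4>3, total = 11+1 = 12
i=4,p=4: not 4>4, total = 12+2 = 14
i=4,p=5: not 4>5, total = 14+2 = 16
i=4,p=6: not 4>6, total = 16+2 = 18
i=5,p=2: 5>2, total = 18+3 = 21
i=5,p=3: 5>3, total = 21+2 = 23
i=5,p=4: 5>4, total = 23+1 = 24
i=5,p=5: not 5>5, total = 24+2 = 26
i=5,p=6: not 5>6, total = 26+2 = 28

28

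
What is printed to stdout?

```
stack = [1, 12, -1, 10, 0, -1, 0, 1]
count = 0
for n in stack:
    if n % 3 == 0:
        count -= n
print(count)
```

-12

n=1: not %3==0
n=12: %3==0, count = 0-12 = -12
n=-1: not %3==0
n=10: not %3==0
n=0: %3==0, count = (-12)-0 = -12
n=-1: not %3==0
n=0: %3==0, count = (-12)-0 = -12
n=1: not %3==0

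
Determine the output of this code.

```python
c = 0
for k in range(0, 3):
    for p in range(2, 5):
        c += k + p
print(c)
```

36

k=0,p=2: c = 0+2 = 2
k=0,p=3: c = 2+3 = 5
k=0,p=4: c = 5+4 = 9
k=1,p=2: c = 9+3 = 12
k=1,p=3: c = 12+4 = 16
k=1,p=4: c = 16+5 = 21
k=2,p=2: c = 21+4 = 25
k=2,p=3: c = 25+5 = 30
k=2,p=4: c = 30+6 = 36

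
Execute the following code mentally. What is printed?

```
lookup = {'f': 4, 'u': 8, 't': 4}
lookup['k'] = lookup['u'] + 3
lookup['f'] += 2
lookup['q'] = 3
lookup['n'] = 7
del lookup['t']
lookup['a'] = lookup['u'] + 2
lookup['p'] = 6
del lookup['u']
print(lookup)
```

lookup['k'] = lookup['u']+3 = 11 → {'f': 4, 'u': 8, 't': 4, 'k': 11}
lookup['f'] = 4+2 = 6 → {'f': 6, 'u': 8, 't': 4, 'k': 11}
lookup['q'] = 3 → {'f': 6, 'u': 8, 't': 4, 'k': 11, 'q': 3}
lookup['n'] = 7 → {'f': 6, 'u': 8, 't': 4, 'k': 11, 'q': 3, 'n': 7}
del 't' → {'f': 6, 'u': 8, 'k': 11, 'q': 3, 'n': 7}
lookup['a'] = lookup['u']+2 = 10 → {'f': 6, 'u': 8, 'k': 11, 'q': 3, 'n': 7, 'a': 10}
lookup['p'] = 6 → {'f': 6, 'u': 8, 'k': 11, 'q': 3, 'n': 7, 'a': 10, 'p': 6}
del 'u' → {'f': 6, 'k': 11, 'q': 3, 'n': 7, 'a': 10, 'p': 6}

{'f': 6, 'k': 11, 'q': 3, 'n': 7, 'a': 10, 'p': 6}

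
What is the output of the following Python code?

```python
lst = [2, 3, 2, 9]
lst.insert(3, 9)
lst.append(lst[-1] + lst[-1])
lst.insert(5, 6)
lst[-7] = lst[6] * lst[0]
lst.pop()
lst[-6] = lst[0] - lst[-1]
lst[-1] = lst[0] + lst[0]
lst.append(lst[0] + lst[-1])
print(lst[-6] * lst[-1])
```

insert 9 at 3 → [2, 3, 2, 9, 9]
append lst[-1]+lst[-1] = 9+9 = 18 → [2, 3, 2, 9, 9, 18]
insert 6 at 5 → [2, 3, 2, 9, 9, 6, 18]
lst[-7] = lst[6]*lst[0] = 18*2 = 36 → [36, 3, 2, 9, 9, 6, 18]
pop() removes 18 → [36, 3, 2, 9, 9, 6]
lst[-6] = lst[0]-lst[-1] = 36-6 = 30 → [30, 3, 2, 9, 9, 6]
lst[-1] = lst[0]+lst[0] = 30+30 = 60 → [30, 3, 2, 9, 9, 60]
append lst[0]+lst[-1] = 30+60 = 90 → [30, 3, 2, 9, 9, 60, 90]
lst[-6]*lst[-1] = 3*90 = 270

270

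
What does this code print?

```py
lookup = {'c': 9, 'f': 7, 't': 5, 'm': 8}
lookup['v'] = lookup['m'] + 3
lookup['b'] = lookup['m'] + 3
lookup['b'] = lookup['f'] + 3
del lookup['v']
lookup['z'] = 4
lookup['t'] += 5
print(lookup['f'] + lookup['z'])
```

lookup['v'] = lookup['m']+3 = 11 → {'c': 9, 'f': 7, 't': 5, 'm': 8, 'v': 11}
lookup['b'] = lookup['m']+3 = 11 → {'c': 9, 'f': 7, 't': 5, 'm': 8, 'v': 11, 'b': 11}
lookup['b'] = lookup['f']+3 = 10 → {'c': 9, 'f': 7, 't': 5, 'm': 8, 'v': 11, 'b': 10}
del 'v' → {'c': 9, 'f': 7, 't': 5, 'm': 8, 'b': 10}
lookup['z'] = 4 → {'c': 9, 'f': 7, 't': 5, 'm': 8, 'b': 10, 'z': 4}
lookup['t'] = 5+5 = 10 → {'c': 9, 'f': 7, 't': 10, 'm': 8, 'b': 10, 'z': 4}
lookup['f']+lookup['z'] = 7+4 = 11

11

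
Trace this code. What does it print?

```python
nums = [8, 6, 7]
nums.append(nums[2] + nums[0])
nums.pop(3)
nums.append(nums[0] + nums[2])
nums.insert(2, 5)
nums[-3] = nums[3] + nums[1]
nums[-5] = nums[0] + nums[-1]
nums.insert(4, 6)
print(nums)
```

[23, 6, 13, 7, 6, 15]

append nums[2]+nums[0] = 7+8 = 15 → [8, 6, 7, 15]
pop(3) removes 15 → [8, 6, 7]
append nums[0]+nums[2] = 8+7 = 15 → [8, 6, 7, 15]
insert 5 at 2 → [8, 6, 5, 7, 15]
nums[-3] = nums[3]+nums[1] = 7+6 = 13 → [8, 6, 13, 7, 15]
nums[-5] = nums[0]+nums[-1] = 8+15 = 23 → [23, 6, 13, 7, 15]
insert 6 at 4 → [23, 6, 13, 7, 6, 15]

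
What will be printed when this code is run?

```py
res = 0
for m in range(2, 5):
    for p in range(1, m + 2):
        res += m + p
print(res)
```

69

m=2,p=1: res = 0+3 = 3
m=2,p=2: res = 3+4 = 7
m=2,p=3: res = 7+5 = 12
m=3,p=1: res = 12+4 = 16
m=3,p=2: res = 16+5 = 21
m=3,p=3: res = 21+6 = 27
m=3,p=4: res = 27+7 = 34
m=4,p=1: res = 34+5 = 39
m=4,p=2: res = 39+6 = 45
m=4,p=3: res = 45+7 = 52
m=4,p=4: res = 52+8 = 60
m=4,p=5: res = 60+9 = 69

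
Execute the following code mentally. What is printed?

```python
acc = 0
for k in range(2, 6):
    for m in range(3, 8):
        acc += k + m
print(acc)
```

170

k=2,m=3: acc = 0+5 = 5
k=2,m=4: acc = 5+6 = 11
k=2,m=5: acc = 11+7 = 18
k=2,m=6: acc = 18+8 = 26
k=2,m=7: acc = 26+9 = 35
k=3,m=3: acc = 35+6 = 41
k=3,m=4: acc = 41+7 = 48
k=3,m=5: acc = 48+8 = 56
k=3,m=6: acc = 56+9 = 65
k=3,m=7: acc = 65+10 = 75
k=4,m=3: acc = 75+7 = 82
k=4,m=4: acc = 82+8 = 90
k=4,m=5: acc = 90+9 = 99
k=4,m=6: acc = 99+10 = 109
k=4,m=7: acc = 109+11 = 120
k=5,m=3: acc = 120+8 = 128
k=5,m=4: acc = 128+9 = 137
k=5,m=5: acc = 137+10 = 147
k=5,m=6: acc = 147+11 = 158
k=5,m=7: acc = 158+12 = 170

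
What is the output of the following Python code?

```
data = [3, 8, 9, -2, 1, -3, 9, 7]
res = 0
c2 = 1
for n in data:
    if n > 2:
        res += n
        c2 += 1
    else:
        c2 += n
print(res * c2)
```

n=3: >2, res = 0+3 = 3; c2=2
n=8: >2, res = 3+8 = 11; c2=3
n=9: >2, res = 11+9 = 20; c2=4
n=-2: not >2; c2=2
n=1: not >2; c2=3
n=-3: not >2; c2=0
n=9: >2, res = 20+9 = 29; c2=1
n=7: >2, res = 29+7 = 36; c2=2
res*c2 = 36*2 = 72

72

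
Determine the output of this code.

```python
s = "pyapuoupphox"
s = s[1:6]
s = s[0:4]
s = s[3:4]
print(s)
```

slice [1:6] → 'yapuo'
slice [0:4] → 'yapu'
slice [3:4] → 'u'

u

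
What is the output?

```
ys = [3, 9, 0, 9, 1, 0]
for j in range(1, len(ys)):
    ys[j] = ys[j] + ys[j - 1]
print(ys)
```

[3, 12, 12, 21, 22, 22]

j=1: ys[1] = 9+3 = 12 → [3, 12, 0, 9, 1, 0]
j=2: ys[2] = 0+12 = 12 → [3, 12, 12, 9, 1, 0]
j=3: ys[3] = 9+12 = 21 → [3, 12, 12, 21, 1, 0]
j=4: ys[4] = 1+21 = 22 → [3, 12, 12, 21, 22, 0]
j=5: ys[5] = 0+22 = 22 → [3, 12, 12, 21, 22, 22]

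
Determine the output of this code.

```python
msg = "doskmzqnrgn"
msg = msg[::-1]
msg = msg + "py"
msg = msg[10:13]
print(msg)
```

reverse → 'ngrnqzmksod'
+ 'py' → 'ngrnqzmksodpy'
slice [10:13] → 'dpy'

dpy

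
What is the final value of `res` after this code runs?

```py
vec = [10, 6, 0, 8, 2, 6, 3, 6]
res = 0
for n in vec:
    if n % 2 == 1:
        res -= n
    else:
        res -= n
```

-41

n=10: not odd, res = 0-10 = -10
n=6: not odd, res = (-10)-6 = -16
n=0: not odd, res = (-16)-0 = -16
n=8: not odd, res = (-16)-8 = -24
n=2: not odd, res = (-24)-2 = -26
n=6: not odd, res = (-26)-6 = -32
n=3: odd, res = (-32)-3 = -35
n=6: not odd, res = (-35)-6 = -41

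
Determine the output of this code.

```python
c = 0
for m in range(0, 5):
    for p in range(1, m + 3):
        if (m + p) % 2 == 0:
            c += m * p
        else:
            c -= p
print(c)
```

69

m=0,p=1: odd sum, c = 0-1 = -1
m=0,p=2: even sum, c = (-1)+0 = -1
m=1,p=1: even sum, c = (-1)+1 = 0
m=1,p=2: odd sum, c = 0-2 = -2
m=1,p=3: even sum, c = (-2)+3 = 1
m=2,p=1: odd sum, c = 1-1 = 0
m=2,p=2: even sum, c = 0+4 = 4
m=2,p=3: odd sum, c = 4-3 = 1
m=2,p=4: even sum, c = 1+8 = 9
m=3,p=1: even sum, c = 9+3 = 12
m=3,p=2: odd sum, c = 12-2 = 10
m=3,p=3: even sum, c = 10+9 = 19
m=3,p=4: odd sum, c = 19-4 = 15
m=3,p=5: even sum, c = 15+15 = 30
m=4,p=1: odd sum, c = 30-1 = 29
m=4,p=2: even sum, c = 29+8 = 37
m=4,p=3: odd sum, c = 37-3 = 34
m=4,p=4: even sum, c = 34+16 = 50
m=4,p=5: odd sum, c = 50-5 = 45
m=4,p=6: even sum, c = 45+24 = 69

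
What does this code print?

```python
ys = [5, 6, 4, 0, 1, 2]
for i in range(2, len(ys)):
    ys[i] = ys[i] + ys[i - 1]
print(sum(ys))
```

55

i=2: ys[2] = 4+6 = 10 → [5, 6, 10, 0, 1, 2]
i=3: ys[3] = 0+10 = 10 → [5, 6, 10, 10, 1, 2]
i=4: ys[4] = 1+10 = 11 → [5, 6, 10, 10, 11, 2]
i=5: ys[5] = 2+11 = 13 → [5, 6, 10, 10, 11, 13]
sum = 55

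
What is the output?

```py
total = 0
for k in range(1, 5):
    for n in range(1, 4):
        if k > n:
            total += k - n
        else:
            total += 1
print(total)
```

k=1,n=1: not 1>1, total = 0+1 = 1
k=1,n=2: not 1>2, total = 1+1 = 2
k=1,n=3: not 1>3, total = 2+1 = 3
k=2,n=1: 2>1, total = 3+1 = 4
k=2,n=2: not 2>2, total = 4+1 = 5
k=2,n=3: not 2>3, total = 5+1 = 6
k=3,n=1: 3>1, total = 6+2 = 8
k=3,n=2: 3>2, total = 8+1 = 9
k=3,n=3: not 3>3, total = 9+1 = 10
k=4,n=1: 4>1, total = 10+3 = 13
k=4,n=2: 4>2, total = 13+2 = 15
k=4,n=3: 4>3, total = 15+1 = 16

16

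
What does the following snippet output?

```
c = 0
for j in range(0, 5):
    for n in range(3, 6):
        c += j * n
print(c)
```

120

j=0,n=3: c = 0+0 = 0
j=0,n=4: c = 0+0 = 0
j=0,n=5: c = 0+0 = 0
j=1,n=3: c = 0+3 = 3
j=1,n=4: c = 3+4 = 7
j=1,n=5: c = 7+5 = 12
j=2,n=3: c = 12+6 = 18
j=2,n=4: c = 18+8 = 26
j=2,n=5: c = 26+10 = 36
j=3,n=3: c = 36+9 = 45
j=3,n=4: c = 45+12 = 57
j=3,n=5: c = 57+15 = 72
j=4,n=3: c = 72+12 = 84
j=4,n=4: c = 84+16 = 100
j=4,n=5: c = 100+20 = 120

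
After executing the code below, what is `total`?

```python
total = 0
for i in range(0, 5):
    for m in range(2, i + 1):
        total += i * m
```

i=2,m=2: total = 0+4 = 4
i=3,m=2: total = 4+6 = 10
i=3,m=3: total = 10+9 = 19
i=4,m=2: total = 19+8 = 27
i=4,m=3: total = 27+12 = 39
i=4,m=4: total = 39+16 = 55

55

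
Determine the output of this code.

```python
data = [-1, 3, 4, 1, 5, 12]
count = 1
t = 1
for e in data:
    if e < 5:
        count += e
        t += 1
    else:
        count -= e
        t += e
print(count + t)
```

e=-1: <5, count = 1+(-1) = 0; t=2
e=3: <5, count = 0+3 = 3; t=3
e=4: <5, count = 3+4 = 7; t=4
e=1: <5, count = 7+1 = 8; t=5
e=5: not <5, count = 8-5 = 3; t=10
e=12: not <5, count = 3-12 = -9; t=22
count+t = (-9)+22 = 13

13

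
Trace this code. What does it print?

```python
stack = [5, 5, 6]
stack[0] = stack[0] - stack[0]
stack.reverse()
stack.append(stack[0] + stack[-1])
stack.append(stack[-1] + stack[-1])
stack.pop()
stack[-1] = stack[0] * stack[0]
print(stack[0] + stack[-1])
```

stack[0] = stack[0]-stack[0] = 5-5 = 0 → [0, 5, 6]
reverse → [6, 5, 0]
append stack[0]+stack[-1] = 6+0 = 6 → [6, 5, 0, 6]
append stack[-1]+stack[-1] = 6+6 = 12 → [6, 5, 0, 6, 12]
pop() removes 12 → [6, 5, 0, 6]
stack[-1] = stack[0]*stack[0] = 6*6 = 36 → [6, 5, 0, 36]
stack[0]+stack[-1] = 6+36 = 42

42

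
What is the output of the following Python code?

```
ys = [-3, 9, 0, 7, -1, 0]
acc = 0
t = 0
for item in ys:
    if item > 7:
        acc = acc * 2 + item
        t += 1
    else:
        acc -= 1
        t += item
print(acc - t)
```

-1

item=-3: not >7, acc = 0-1 = -1; t=-3
item=9: >7, acc = (-1)*2+9 = 7; t=-2
item=0: not >7, acc = 7-1 = 6; t=-2
item=7: not >7, acc = 6-1 = 5; t=5
item=-1: not >7, acc = 5-1 = 4; t=4
item=0: not >7, acc = 4-1 = 3; t=4
acc-t = 3-4 = -1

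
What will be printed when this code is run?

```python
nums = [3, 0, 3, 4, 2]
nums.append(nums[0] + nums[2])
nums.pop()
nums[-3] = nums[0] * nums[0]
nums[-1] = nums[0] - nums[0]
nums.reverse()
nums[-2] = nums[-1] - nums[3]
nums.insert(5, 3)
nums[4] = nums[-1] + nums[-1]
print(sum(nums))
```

append nums[0]+nums[2] = 3+3 = 6 → [3, 0, 3, 4, 2, 6]
pop() removes 6 → [3, 0, 3, 4, 2]
nums[-3] = nums[0]*nums[0] = 3*3 = 9 → [3, 0, 9, 4, 2]
nums[-1] = nums[0]-nums[0] = 3-3 = 0 → [3, 0, 9, 4, 0]
reverse → [0, 4, 9, 0, 3]
nums[-2] = nums[-1]-nums[3] = 3-0 = 3 → [0, 4, 9, 3, 3]
insert 3 at 5 → [0, 4, 9, 3, 3, 3]
nums[4] = nums[-1]+nums[-1] = 3+3 = 6 → [0, 4, 9, 3, 6, 3]
sum = 25

25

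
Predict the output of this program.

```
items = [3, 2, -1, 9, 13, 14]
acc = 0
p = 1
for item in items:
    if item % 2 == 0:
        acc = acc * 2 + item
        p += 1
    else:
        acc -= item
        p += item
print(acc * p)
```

-972

item=3: not even, acc = 0-3 = -3; p=4
item=2: even, acc = (-3)*2+2 = -4; p=5
item=-1: not even, acc = (-4)-(-1) = -3; p=4
item=9: not even, acc = (-3)-9 = -12; p=13
item=13: not even, acc = (-12)-13 = -25; p=26
item=14: even, acc = (-25)*2+14 = -36; p=27
acc*p = (-36)*27 = -972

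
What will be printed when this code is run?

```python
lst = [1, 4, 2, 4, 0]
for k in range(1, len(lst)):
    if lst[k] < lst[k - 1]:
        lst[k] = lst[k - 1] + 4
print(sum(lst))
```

k=1: 4>=1, unchanged → [1, 4, 2, 4, 0]
k=2: 2<4, lst[2] = 4+4 = 8 → [1, 4, 8, 4, 0]
k=3: 4<8, lst[3] = 8+4 = 12 → [1, 4, 8, 12, 0]
k=4: 0<12, lst[4] = 12+4 = 16 → [1, 4, 8, 12, 16]
sum = 41

41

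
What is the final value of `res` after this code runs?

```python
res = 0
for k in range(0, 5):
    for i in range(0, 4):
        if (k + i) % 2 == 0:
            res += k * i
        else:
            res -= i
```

k=0,i=0: even sum, res = 0+0 = 0
k=0,i=1: odd sum, res = 0-1 = -1
k=0,i=2: even sum, res = (-1)+0 = -1
k=0,i=3: odd sum, res = (-1)-3 = -4
k=1,i=0: odd sum, res = (-4)-0 = -4
k=1,i=1: even sum, res = (-4)+1 = -3
k=1,i=2: odd sum, res = (-3)-2 = -5
k=1,i=3: even sum, res = (-5)+3 = -2
k=2,i=0: even sum, res = (-2)+0 = -2
k=2,i=1: odd sum, res = (-2)-1 = -3
k=2,i=2: even sum, res = (-3)+4 = 1
k=2,i=3: odd sum, res = 1-3 = -2
k=3,i=0: odd sum, res = (-2)-0 = -2
k=3,i=1: even sum, res = (-2)+3 = 1
k=3,i=2: odd sum, res = 1-2 = -1
k=3,i=3: even sum, res = (-1)+9 = 8
k=4,i=0: even sum, res = 8+0 = 8
k=4,i=1: odd sum, res = 8-1 = 7
k=4,i=2: even sum, res = 7+8 = 15
k=4,i=3: odd sum, res = 15-3 = 12

12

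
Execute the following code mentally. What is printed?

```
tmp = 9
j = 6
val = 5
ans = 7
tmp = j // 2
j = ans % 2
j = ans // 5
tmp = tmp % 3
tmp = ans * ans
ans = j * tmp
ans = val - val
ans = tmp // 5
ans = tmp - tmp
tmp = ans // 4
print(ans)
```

tmp = 6//2 = 3
j = 7%2 = 1
j = 7//5 = 1
tmp = 3%3 = 0
tmp = 7*7 = 49
ans = 1*49 = 49
ans = 5-5 = 0
ans = 49//5 = 9
ans = 49-49 = 0
tmp = 0//4 = 0

0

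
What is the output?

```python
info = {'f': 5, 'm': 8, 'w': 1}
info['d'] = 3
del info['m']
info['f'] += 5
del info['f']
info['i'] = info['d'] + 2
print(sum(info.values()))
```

9

info['d'] = 3 → {'f': 5, 'm': 8, 'w': 1, 'd': 3}
del 'm' → {'f': 5, 'w': 1, 'd': 3}
info['f'] = 5+5 = 10 → {'f': 10, 'w': 1, 'd': 3}
del 'f' → {'w': 1, 'd': 3}
info['i'] = info['d']+2 = 5 → {'w': 1, 'd': 3, 'i': 5}
sum of values = 9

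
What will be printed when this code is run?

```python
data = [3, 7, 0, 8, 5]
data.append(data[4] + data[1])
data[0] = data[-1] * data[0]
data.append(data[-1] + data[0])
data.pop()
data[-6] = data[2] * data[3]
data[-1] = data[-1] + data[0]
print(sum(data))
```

32

append data[4]+data[1] = 5+7 = 12 → [3, 7, 0, 8, 5, 12]
data[0] = data[-1]*data[0] = 12*3 = 36 → [36, 7, 0, 8, 5, 12]
append data[-1]+data[0] = 12+36 = 48 → [36, 7, 0, 8, 5, 12, 48]
pop() removes 48 → [36, 7, 0, 8, 5, 12]
data[-6] = data[2]*data[3] = 0*8 = 0 → [0, 7, 0, 8, 5, 12]
data[-1] = data[-1]+data[0] = 12+0 = 12 → [0, 7, 0, 8, 5, 12]
sum = 32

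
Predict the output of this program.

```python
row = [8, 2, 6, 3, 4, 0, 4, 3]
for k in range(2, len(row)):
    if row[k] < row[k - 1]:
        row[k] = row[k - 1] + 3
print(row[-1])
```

k=2: 6>=2, unchanged → [8, 2, 6, 3, 4, 0, 4, 3]
k=3: 3<6, row[3] = 6+3 = 9 → [8, 2, 6, 9, 4, 0, 4, 3]
k=4: 4<9, row[4] = 9+3 = 12 → [8, 2, 6, 9, 12, 0, 4, 3]
k=5: 0<12, row[5] = 12+3 = 15 → [8, 2, 6, 9, 12, 15, 4, 3]
k=6: 4<15, row[6] = 15+3 = 18 → [8, 2, 6, 9, 12, 15, 18, 3]
k=7: 3<18, row[7] = 18+3 = 21 → [8, 2, 6, 9, 12, 15, 18, 21]

21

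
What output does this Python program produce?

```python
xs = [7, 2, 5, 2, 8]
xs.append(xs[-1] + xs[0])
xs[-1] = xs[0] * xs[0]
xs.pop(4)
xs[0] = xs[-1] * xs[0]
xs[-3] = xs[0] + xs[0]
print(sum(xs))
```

append xs[-1]+xs[0] = 8+7 = 15 → [7, 2, 5, 2, 8, 15]
xs[-1] = xs[0]*xs[0] = 7*7 = 49 → [7, 2, 5, 2, 8, 49]
pop(4) removes 8 → [7, 2, 5, 2, 49]
xs[0] = xs[-1]*xs[0] = 49*7 = 343 → [343, 2, 5, 2, 49]
xs[-3] = xs[0]+xs[0] = 343+343 = 686 → [343, 2, 686, 2, 49]
sum = 1082

1082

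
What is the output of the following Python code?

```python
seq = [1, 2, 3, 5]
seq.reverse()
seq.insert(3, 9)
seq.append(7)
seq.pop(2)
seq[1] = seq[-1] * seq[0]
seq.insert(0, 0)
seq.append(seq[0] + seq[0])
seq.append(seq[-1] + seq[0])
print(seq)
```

reverse → [5, 3, 2, 1]
insert 9 at 3 → [5, 3, 2, 9, 1]
append 7 → [5, 3, 2, 9, 1, 7]
pop(2) removes 2 → [5, 3, 9, 1, 7]
seq[1] = seq[-1]*seq[0] = 7*5 = 35 → [5, 35, 9, 1, 7]
insert 0 at 0 → [0, 5, 35, 9, 1, 7]
append seq[0]+seq[0] = 0+0 = 0 → [0, 5, 35, 9, 1, 7, 0]
append seq[-1]+seq[0] = 0+0 = 0 → [0, 5, 35, 9, 1, 7, 0, 0]

[0, 5, 35, 9, 1, 7, 0, 0]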